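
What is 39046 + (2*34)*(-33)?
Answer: 36802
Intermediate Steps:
39046 + (2*34)*(-33) = 39046 + 68*(-33) = 39046 - 2244 = 36802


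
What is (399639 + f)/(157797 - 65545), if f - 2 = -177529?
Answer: 55528/23063 ≈ 2.4077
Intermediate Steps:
f = -177527 (f = 2 - 177529 = -177527)
(399639 + f)/(157797 - 65545) = (399639 - 177527)/(157797 - 65545) = 222112/92252 = 222112*(1/92252) = 55528/23063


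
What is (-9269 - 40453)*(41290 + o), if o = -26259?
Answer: -747371382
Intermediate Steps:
(-9269 - 40453)*(41290 + o) = (-9269 - 40453)*(41290 - 26259) = -49722*15031 = -747371382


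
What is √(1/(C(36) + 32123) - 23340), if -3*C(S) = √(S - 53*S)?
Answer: √((-749750819 + 93360*I*√13)/(32123 - 4*I*√13)) ≈ 0.e-10 + 152.77*I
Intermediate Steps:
C(S) = -2*√13*√(-S)/3 (C(S) = -√(S - 53*S)/3 = -2*√13*√(-S)/3)
√(1/(C(36) + 32123) - 23340) = √(1/(-2*√13*√(-1*36)/3 + 32123) - 23340) = √(1/(-2*√13*√(-36)/3 + 32123) - 23340) = √(1/(-2*√13*6*I/3 + 32123) - 23340) = √(1/(-4*I*√13 + 32123) - 23340) = √(1/(32123 - 4*I*√13) - 23340) = √(-23340 + 1/(32123 - 4*I*√13))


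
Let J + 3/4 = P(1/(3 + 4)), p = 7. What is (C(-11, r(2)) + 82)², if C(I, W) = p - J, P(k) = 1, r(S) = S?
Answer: 126025/16 ≈ 7876.6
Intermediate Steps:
J = ¼ (J = -¾ + 1 = ¼ ≈ 0.25000)
C(I, W) = 27/4 (C(I, W) = 7 - 1*¼ = 7 - ¼ = 27/4)
(C(-11, r(2)) + 82)² = (27/4 + 82)² = (355/4)² = 126025/16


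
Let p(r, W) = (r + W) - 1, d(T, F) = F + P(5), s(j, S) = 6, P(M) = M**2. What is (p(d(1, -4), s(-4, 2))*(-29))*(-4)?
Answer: 3016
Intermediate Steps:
d(T, F) = 25 + F (d(T, F) = F + 5**2 = F + 25 = 25 + F)
p(r, W) = -1 + W + r (p(r, W) = (W + r) - 1 = -1 + W + r)
(p(d(1, -4), s(-4, 2))*(-29))*(-4) = ((-1 + 6 + (25 - 4))*(-29))*(-4) = ((-1 + 6 + 21)*(-29))*(-4) = (26*(-29))*(-4) = -754*(-4) = 3016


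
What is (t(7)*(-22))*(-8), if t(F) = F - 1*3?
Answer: 704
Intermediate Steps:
t(F) = -3 + F (t(F) = F - 3 = -3 + F)
(t(7)*(-22))*(-8) = ((-3 + 7)*(-22))*(-8) = (4*(-22))*(-8) = -88*(-8) = 704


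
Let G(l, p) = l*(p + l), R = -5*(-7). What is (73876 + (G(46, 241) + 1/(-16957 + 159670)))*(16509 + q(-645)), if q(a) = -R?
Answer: 204725076919510/142713 ≈ 1.4345e+9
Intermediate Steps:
R = 35
G(l, p) = l*(l + p)
q(a) = -35 (q(a) = -1*35 = -35)
(73876 + (G(46, 241) + 1/(-16957 + 159670)))*(16509 + q(-645)) = (73876 + (46*(46 + 241) + 1/(-16957 + 159670)))*(16509 - 35) = (73876 + (46*287 + 1/142713))*16474 = (73876 + (13202 + 1/142713))*16474 = (73876 + 1884097027/142713)*16474 = (12427162615/142713)*16474 = 204725076919510/142713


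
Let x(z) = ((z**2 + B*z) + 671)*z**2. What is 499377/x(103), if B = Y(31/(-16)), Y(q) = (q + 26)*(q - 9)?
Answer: -127840512/42987084505 ≈ -0.0029739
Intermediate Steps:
Y(q) = (-9 + q)*(26 + q) (Y(q) = (26 + q)*(-9 + q) = (-9 + q)*(26 + q))
B = -67375/256 (B = -234 + (31/(-16))**2 + 17*(31/(-16)) = -234 + (31*(-1/16))**2 + 17*(31*(-1/16)) = -234 + (-31/16)**2 + 17*(-31/16) = -234 + 961/256 - 527/16 = -67375/256 ≈ -263.18)
x(z) = z**2*(671 + z**2 - 67375*z/256) (x(z) = ((z**2 - 67375*z/256) + 671)*z**2 = (671 + z**2 - 67375*z/256)*z**2 = z**2*(671 + z**2 - 67375*z/256))
499377/x(103) = 499377/((103**2*(671 + 103**2 - 67375/256*103))) = 499377/((10609*(671 + 10609 - 6939625/256))) = 499377/((10609*(-4051945/256))) = 499377/(-42987084505/256) = 499377*(-256/42987084505) = -127840512/42987084505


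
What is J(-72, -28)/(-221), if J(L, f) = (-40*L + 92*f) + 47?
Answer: -27/17 ≈ -1.5882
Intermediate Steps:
J(L, f) = 47 - 40*L + 92*f
J(-72, -28)/(-221) = (47 - 40*(-72) + 92*(-28))/(-221) = (47 + 2880 - 2576)*(-1/221) = 351*(-1/221) = -27/17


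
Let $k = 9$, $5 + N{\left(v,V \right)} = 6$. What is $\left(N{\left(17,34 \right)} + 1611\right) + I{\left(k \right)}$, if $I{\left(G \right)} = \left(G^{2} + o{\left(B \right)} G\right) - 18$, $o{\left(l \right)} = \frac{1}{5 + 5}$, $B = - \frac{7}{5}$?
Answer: $\frac{16759}{10} \approx 1675.9$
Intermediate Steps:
$N{\left(v,V \right)} = 1$ ($N{\left(v,V \right)} = -5 + 6 = 1$)
$B = - \frac{7}{5}$ ($B = \left(-7\right) \frac{1}{5} = - \frac{7}{5} \approx -1.4$)
$o{\left(l \right)} = \frac{1}{10}$
$I{\left(G \right)} = -18 + G^{2} + \frac{G}{10}$ ($I{\left(G \right)} = \left(G^{2} + \frac{G}{10}\right) - 18 = -18 + G^{2} + \frac{G}{10}$)
$\left(N{\left(17,34 \right)} + 1611\right) + I{\left(k \right)} = \left(1 + 1611\right) + \left(-18 + 9^{2} + \frac{1}{10} \cdot 9\right) = 1612 + \left(-18 + 81 + \frac{9}{10}\right) = 1612 + \frac{639}{10} = \frac{16759}{10}$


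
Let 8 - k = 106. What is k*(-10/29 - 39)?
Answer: 111818/29 ≈ 3855.8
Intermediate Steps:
k = -98 (k = 8 - 1*106 = 8 - 106 = -98)
k*(-10/29 - 39) = -98*(-10/29 - 39) = -98*(-1141/29) = 111818/29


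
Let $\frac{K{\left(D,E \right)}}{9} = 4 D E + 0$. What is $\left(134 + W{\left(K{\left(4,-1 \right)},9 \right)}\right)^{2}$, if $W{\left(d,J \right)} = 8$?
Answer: $20164$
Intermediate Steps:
$K{\left(D,E \right)} = 36 D E$ ($K{\left(D,E \right)} = 9 \left(4 D E + 0\right) = 9 \cdot 4 D E = 36 D E$)
$\left(134 + W{\left(K{\left(4,-1 \right)},9 \right)}\right)^{2} = \left(134 + 8\right)^{2} = 142^{2} = 20164$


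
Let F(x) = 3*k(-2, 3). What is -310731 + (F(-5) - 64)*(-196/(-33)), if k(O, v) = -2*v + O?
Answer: -933761/3 ≈ -3.1125e+5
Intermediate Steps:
k(O, v) = O - 2*v
F(x) = -24 (F(x) = 3*(-2 - 2*3) = 3*(-2 - 6) = 3*(-8) = -24)
-310731 + (F(-5) - 64)*(-196/(-33)) = -310731 + (-24 - 64)*(-196/(-33)) = -310731 - (-17248)*(-1)/33 = -310731 - 88*196/33 = -310731 - 1568/3 = -933761/3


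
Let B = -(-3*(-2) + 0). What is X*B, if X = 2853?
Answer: -17118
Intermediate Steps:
B = -6 (B = -(6 + 0) = -1*6 = -6)
X*B = 2853*(-6) = -17118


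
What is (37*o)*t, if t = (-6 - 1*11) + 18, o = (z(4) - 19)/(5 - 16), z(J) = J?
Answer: 555/11 ≈ 50.455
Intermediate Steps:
o = 15/11 (o = (4 - 19)/(5 - 16) = -15/(-11) = -15*(-1/11) = 15/11 ≈ 1.3636)
t = 1 (t = (-6 - 11) + 18 = -17 + 18 = 1)
(37*o)*t = (37*(15/11))*1 = (555/11)*1 = 555/11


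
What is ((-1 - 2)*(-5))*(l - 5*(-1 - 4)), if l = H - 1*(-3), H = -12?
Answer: 240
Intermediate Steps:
l = -9 (l = -12 - 1*(-3) = -12 + 3 = -9)
((-1 - 2)*(-5))*(l - 5*(-1 - 4)) = ((-1 - 2)*(-5))*(-9 - 5*(-1 - 4)) = (-3*(-5))*(-9 - 5*(-5)) = 15*(-9 + 25) = 15*16 = 240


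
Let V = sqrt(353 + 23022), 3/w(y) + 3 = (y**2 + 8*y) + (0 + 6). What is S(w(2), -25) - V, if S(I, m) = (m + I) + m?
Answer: -1147/23 - 5*sqrt(935) ≈ -202.76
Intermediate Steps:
w(y) = 3/(3 + y**2 + 8*y) (w(y) = 3/(-3 + ((y**2 + 8*y) + (0 + 6))) = 3/(-3 + ((y**2 + 8*y) + 6)) = 3/(-3 + (6 + y**2 + 8*y)) = 3/(3 + y**2 + 8*y))
S(I, m) = I + 2*m (S(I, m) = (I + m) + m = I + 2*m)
V = 5*sqrt(935) (V = sqrt(23375) = 5*sqrt(935) ≈ 152.89)
S(w(2), -25) - V = (3/(3 + 2**2 + 8*2) + 2*(-25)) - 5*sqrt(935) = (3/(3 + 4 + 16) - 50) - 5*sqrt(935) = (3/23 - 50) - 5*sqrt(935) = -1147/23 - 5*sqrt(935)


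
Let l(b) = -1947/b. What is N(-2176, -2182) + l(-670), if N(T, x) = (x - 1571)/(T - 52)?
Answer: 3426213/746380 ≈ 4.5904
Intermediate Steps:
N(T, x) = (-1571 + x)/(-52 + T)
N(-2176, -2182) + l(-670) = (-1571 - 2182)/(-52 - 2176) - 1947/(-670) = -3753/(-2228) - 1947*(-1/670) = -1/2228*(-3753) + 1947/670 = 3753/2228 + 1947/670 = 3426213/746380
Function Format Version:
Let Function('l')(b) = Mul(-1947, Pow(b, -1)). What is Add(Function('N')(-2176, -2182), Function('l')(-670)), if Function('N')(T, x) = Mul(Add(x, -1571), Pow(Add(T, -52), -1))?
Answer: Rational(3426213, 746380) ≈ 4.5904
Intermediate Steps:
Function('N')(T, x) = Mul(Pow(Add(-52, T), -1), Add(-1571, x)) (Function('N')(T, x) = Mul(Add(-1571, x), Pow(Add(-52, T), -1)) = Mul(Pow(Add(-52, T), -1), Add(-1571, x)))
Add(Function('N')(-2176, -2182), Function('l')(-670)) = Add(Mul(Pow(Add(-52, -2176), -1), Add(-1571, -2182)), Mul(-1947, Pow(-670, -1))) = Add(Mul(Pow(-2228, -1), -3753), Mul(-1947, Rational(-1, 670))) = Add(Mul(Rational(-1, 2228), -3753), Rational(1947, 670)) = Add(Rational(3753, 2228), Rational(1947, 670)) = Rational(3426213, 746380)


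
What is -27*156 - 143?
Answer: -4355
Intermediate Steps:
-27*156 - 143 = -4212 - 143 = -4355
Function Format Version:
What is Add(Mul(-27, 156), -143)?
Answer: -4355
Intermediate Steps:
Add(Mul(-27, 156), -143) = Add(-4212, -143) = -4355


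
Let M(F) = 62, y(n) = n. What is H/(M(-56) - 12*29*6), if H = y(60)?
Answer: -30/1013 ≈ -0.029615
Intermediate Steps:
H = 60
H/(M(-56) - 12*29*6) = 60/(62 - 12*29*6) = 60/(62 - 348*6) = 60/(62 - 1*2088) = 60/(62 - 2088) = 60/(-2026) = 60*(-1/2026) = -30/1013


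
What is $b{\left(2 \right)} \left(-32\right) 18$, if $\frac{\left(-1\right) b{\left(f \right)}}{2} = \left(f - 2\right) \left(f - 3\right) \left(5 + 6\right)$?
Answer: $0$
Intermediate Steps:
$b{\left(f \right)} = - 22 \left(-3 + f\right) \left(-2 + f\right)$ ($b{\left(f \right)} = - 2 \left(f - 2\right) \left(f - 3\right) \left(5 + 6\right) = - 2 \left(-2 + f\right) \left(-3 + f\right) 11 = - 2 \left(-3 + f\right) \left(-2 + f\right) 11 = - 2 \cdot 11 \left(-3 + f\right) \left(-2 + f\right) = - 22 \left(-3 + f\right) \left(-2 + f\right)$)
$b{\left(2 \right)} \left(-32\right) 18 = \left(-132 - 22 \cdot 2^{2} + 110 \cdot 2\right) \left(-32\right) 18 = \left(-132 - 88 + 220\right) \left(-32\right) 18 = 0 \left(-32\right) 18 = 0 \cdot 18 = 0$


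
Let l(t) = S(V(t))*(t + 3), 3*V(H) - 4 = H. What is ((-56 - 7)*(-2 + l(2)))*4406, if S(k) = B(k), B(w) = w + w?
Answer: -4996404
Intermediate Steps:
V(H) = 4/3 + H/3
B(w) = 2*w
S(k) = 2*k
l(t) = (3 + t)*(8/3 + 2*t/3) (l(t) = (2*(4/3 + t/3))*(t + 3) = (8/3 + 2*t/3)*(3 + t) = (3 + t)*(8/3 + 2*t/3))
((-56 - 7)*(-2 + l(2)))*4406 = ((-56 - 7)*(-2 + 2*(3 + 2)*(4 + 2)/3))*4406 = -63*(-2 + (⅔)*5*6)*4406 = -63*(-2 + 20)*4406 = -63*18*4406 = -1134*4406 = -4996404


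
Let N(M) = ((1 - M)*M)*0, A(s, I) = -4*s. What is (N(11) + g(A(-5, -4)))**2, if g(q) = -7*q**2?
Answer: 7840000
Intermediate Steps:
N(M) = 0 (N(M) = (M*(1 - M))*0 = 0)
(N(11) + g(A(-5, -4)))**2 = (0 - 7*(-4*(-5))**2)**2 = (0 - 7*20**2)**2 = (0 - 7*400)**2 = (0 - 2800)**2 = (-2800)**2 = 7840000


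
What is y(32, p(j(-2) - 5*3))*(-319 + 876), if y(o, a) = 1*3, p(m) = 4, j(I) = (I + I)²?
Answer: 1671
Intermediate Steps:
j(I) = 4*I² (j(I) = (2*I)² = 4*I²)
y(o, a) = 3
y(32, p(j(-2) - 5*3))*(-319 + 876) = 3*(-319 + 876) = 3*557 = 1671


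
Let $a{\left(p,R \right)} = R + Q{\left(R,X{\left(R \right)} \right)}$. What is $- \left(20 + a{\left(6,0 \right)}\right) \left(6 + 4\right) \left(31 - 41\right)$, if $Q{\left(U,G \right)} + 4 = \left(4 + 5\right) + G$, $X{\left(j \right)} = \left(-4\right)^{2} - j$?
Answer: $4100$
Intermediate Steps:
$X{\left(j \right)} = 16 - j$
$Q{\left(U,G \right)} = 5 + G$ ($Q{\left(U,G \right)} = -4 + \left(\left(4 + 5\right) + G\right) = -4 + \left(9 + G\right) = 5 + G$)
$a{\left(p,R \right)} = 21$ ($a{\left(p,R \right)} = R + \left(5 - \left(-16 + R\right)\right) = R - \left(-21 + R\right) = 21$)
$- \left(20 + a{\left(6,0 \right)}\right) \left(6 + 4\right) \left(31 - 41\right) = - \left(20 + 21\right) \left(6 + 4\right) \left(31 - 41\right) = - 41 \cdot 10 \left(-10\right) = - 410 \left(-10\right) = \left(-1\right) \left(-4100\right) = 4100$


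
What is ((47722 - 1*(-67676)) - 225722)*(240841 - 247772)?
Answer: 764655644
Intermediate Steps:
((47722 - 1*(-67676)) - 225722)*(240841 - 247772) = ((47722 + 67676) - 225722)*(-6931) = (115398 - 225722)*(-6931) = -110324*(-6931) = 764655644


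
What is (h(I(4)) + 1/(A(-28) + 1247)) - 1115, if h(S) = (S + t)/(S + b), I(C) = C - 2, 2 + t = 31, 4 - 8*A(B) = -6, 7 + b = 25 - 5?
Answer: -83353082/74895 ≈ -1112.9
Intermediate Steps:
b = 13 (b = -7 + (25 - 5) = -7 + 20 = 13)
A(B) = 5/4 (A(B) = ½ - ⅛*(-6) = ½ + ¾ = 5/4)
t = 29 (t = -2 + 31 = 29)
I(C) = -2 + C
h(S) = (29 + S)/(13 + S) (h(S) = (S + 29)/(S + 13) = (29 + S)/(13 + S))
(h(I(4)) + 1/(A(-28) + 1247)) - 1115 = ((29 + (-2 + 4))/(13 + (-2 + 4)) + 1/(5/4 + 1247)) - 1115 = ((29 + 2)/(13 + 2) + 1/(4993/4)) - 1115 = (31/15 + 4/4993) - 1115 = 154843/74895 - 1115 = -83353082/74895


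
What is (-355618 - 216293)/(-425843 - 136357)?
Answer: 190637/187400 ≈ 1.0173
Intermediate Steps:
(-355618 - 216293)/(-425843 - 136357) = -571911/(-562200) = -571911*(-1/562200) = 190637/187400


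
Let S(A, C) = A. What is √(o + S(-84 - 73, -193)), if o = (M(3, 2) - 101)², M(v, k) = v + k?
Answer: √9059 ≈ 95.179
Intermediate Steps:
M(v, k) = k + v
o = 9216 (o = ((2 + 3) - 101)² = (5 - 101)² = (-96)² = 9216)
√(o + S(-84 - 73, -193)) = √(9216 + (-84 - 73)) = √(9216 - 157) = √9059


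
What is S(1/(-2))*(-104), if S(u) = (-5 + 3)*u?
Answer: -104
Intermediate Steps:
S(u) = -2*u
S(1/(-2))*(-104) = -2/(-2)*(-104) = -2*(-1/2)*(-104) = 1*(-104) = -104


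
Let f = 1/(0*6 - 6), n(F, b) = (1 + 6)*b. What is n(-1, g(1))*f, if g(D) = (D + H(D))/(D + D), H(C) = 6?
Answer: -49/12 ≈ -4.0833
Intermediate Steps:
g(D) = (6 + D)/(2*D) (g(D) = (D + 6)/(D + D) = (6 + D)/((2*D)) = (6 + D)*(1/(2*D)) = (6 + D)/(2*D))
n(F, b) = 7*b
f = -1/6 (f = 1/(0 - 6) = 1/(-6) = -1/6 ≈ -0.16667)
n(-1, g(1))*f = (7*((1/2)*(6 + 1)/1))*(-1/6) = (7*((1/2)*1*7))*(-1/6) = (7*(7/2))*(-1/6) = (49/2)*(-1/6) = -49/12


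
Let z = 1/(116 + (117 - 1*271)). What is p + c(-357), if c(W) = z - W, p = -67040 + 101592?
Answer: 1326541/38 ≈ 34909.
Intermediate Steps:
z = -1/38 (z = 1/(116 + (117 - 271)) = 1/(116 - 154) = 1/(-38) = -1/38 ≈ -0.026316)
p = 34552
c(W) = -1/38 - W
p + c(-357) = 34552 + (-1/38 - 1*(-357)) = 34552 + (-1/38 + 357) = 34552 + 13565/38 = 1326541/38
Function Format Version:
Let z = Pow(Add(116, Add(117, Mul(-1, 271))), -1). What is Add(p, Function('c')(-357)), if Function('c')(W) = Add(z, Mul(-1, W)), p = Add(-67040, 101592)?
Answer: Rational(1326541, 38) ≈ 34909.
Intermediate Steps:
z = Rational(-1, 38) (z = Pow(Add(116, Add(117, -271)), -1) = Pow(Add(116, -154), -1) = Pow(-38, -1) = Rational(-1, 38) ≈ -0.026316)
p = 34552
Function('c')(W) = Add(Rational(-1, 38), Mul(-1, W))
Add(p, Function('c')(-357)) = Add(34552, Add(Rational(-1, 38), Mul(-1, -357))) = Add(34552, Add(Rational(-1, 38), 357)) = Add(34552, Rational(13565, 38)) = Rational(1326541, 38)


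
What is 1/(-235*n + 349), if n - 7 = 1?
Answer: -1/1531 ≈ -0.00065317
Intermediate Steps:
n = 8 (n = 7 + 1 = 8)
1/(-235*n + 349) = 1/(-235*8 + 349) = 1/(-1880 + 349) = 1/(-1531) = -1/1531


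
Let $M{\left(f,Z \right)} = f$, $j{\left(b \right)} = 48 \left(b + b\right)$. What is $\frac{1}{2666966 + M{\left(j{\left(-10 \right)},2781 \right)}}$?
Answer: $\frac{1}{2666006} \approx 3.7509 \cdot 10^{-7}$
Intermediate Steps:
$j{\left(b \right)} = 96 b$ ($j{\left(b \right)} = 48 \cdot 2 b = 96 b$)
$\frac{1}{2666966 + M{\left(j{\left(-10 \right)},2781 \right)}} = \frac{1}{2666966 + 96 \left(-10\right)} = \frac{1}{2666966 - 960} = \frac{1}{2666006}$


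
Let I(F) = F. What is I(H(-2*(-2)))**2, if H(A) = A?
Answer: 16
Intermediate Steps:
I(H(-2*(-2)))**2 = (-2*(-2))**2 = 4**2 = 16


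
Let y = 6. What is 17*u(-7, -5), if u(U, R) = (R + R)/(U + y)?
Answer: 170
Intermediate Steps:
u(U, R) = 2*R/(6 + U) (u(U, R) = (R + R)/(U + 6) = (2*R)/(6 + U) = 2*R/(6 + U))
17*u(-7, -5) = 17*(2*(-5)/(6 - 7)) = 17*(2*(-5)/(-1)) = 17*(2*(-5)*(-1)) = 17*10 = 170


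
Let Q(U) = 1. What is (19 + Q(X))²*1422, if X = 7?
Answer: 568800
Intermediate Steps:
(19 + Q(X))²*1422 = (19 + 1)²*1422 = 20²*1422 = 400*1422 = 568800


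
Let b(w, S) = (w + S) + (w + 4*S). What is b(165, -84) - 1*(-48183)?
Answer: 48093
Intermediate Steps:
b(w, S) = 2*w + 5*S (b(w, S) = (S + w) + (w + 4*S) = 2*w + 5*S)
b(165, -84) - 1*(-48183) = (2*165 + 5*(-84)) - 1*(-48183) = (330 - 420) + 48183 = -90 + 48183 = 48093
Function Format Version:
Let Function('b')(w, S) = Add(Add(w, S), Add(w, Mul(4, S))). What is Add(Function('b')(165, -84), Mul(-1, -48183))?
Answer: 48093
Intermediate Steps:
Function('b')(w, S) = Add(Mul(2, w), Mul(5, S)) (Function('b')(w, S) = Add(Add(S, w), Add(w, Mul(4, S))) = Add(Mul(2, w), Mul(5, S)))
Add(Function('b')(165, -84), Mul(-1, -48183)) = Add(Add(Mul(2, 165), Mul(5, -84)), Mul(-1, -48183)) = Add(Add(330, -420), 48183) = Add(-90, 48183) = 48093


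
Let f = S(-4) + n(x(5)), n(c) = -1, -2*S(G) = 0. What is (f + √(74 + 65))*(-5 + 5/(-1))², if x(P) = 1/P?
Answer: -100 + 100*√139 ≈ 1079.0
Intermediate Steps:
S(G) = 0 (S(G) = -½*0 = 0)
f = -1 (f = 0 - 1 = -1)
(f + √(74 + 65))*(-5 + 5/(-1))² = (-1 + √(74 + 65))*(-5 + 5/(-1))² = (-1 + √139)*(-5 + 5*(-1))² = (-1 + √139)*(-5 - 5)² = (-1 + √139)*(-10)² = (-1 + √139)*100 = -100 + 100*√139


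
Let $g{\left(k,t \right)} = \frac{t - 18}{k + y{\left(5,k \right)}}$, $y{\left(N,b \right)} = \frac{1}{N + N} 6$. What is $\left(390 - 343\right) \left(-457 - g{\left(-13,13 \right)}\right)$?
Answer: $- \frac{1332873}{62} \approx -21498.0$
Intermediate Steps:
$y{\left(N,b \right)} = \frac{3}{N}$ ($y{\left(N,b \right)} = \frac{1}{2 N} 6 = \frac{3}{N}$)
$g{\left(k,t \right)} = \frac{-18 + t}{\frac{3}{5} + k}$ ($g{\left(k,t \right)} = \frac{t - 18}{k + \frac{3}{5}} = \frac{-18 + t}{k + 3 \cdot \frac{1}{5}} = \frac{-18 + t}{k + \frac{3}{5}} = \frac{-18 + t}{\frac{3}{5} + k}$)
$\left(390 - 343\right) \left(-457 - g{\left(-13,13 \right)}\right) = \left(390 - 343\right) \left(-457 - \frac{5 \left(-18 + 13\right)}{3 + 5 \left(-13\right)}\right) = \left(390 - 343\right) \left(-457 - 5 \frac{1}{3 - 65} \left(-5\right)\right) = 47 \left(-457 - 5 \frac{1}{-62} \left(-5\right)\right) = 47 \left(-457 - 5 \left(- \frac{1}{62}\right) \left(-5\right)\right) = 47 \left(-457 - \frac{25}{62}\right) = 47 \left(- \frac{28359}{62}\right) = - \frac{1332873}{62}$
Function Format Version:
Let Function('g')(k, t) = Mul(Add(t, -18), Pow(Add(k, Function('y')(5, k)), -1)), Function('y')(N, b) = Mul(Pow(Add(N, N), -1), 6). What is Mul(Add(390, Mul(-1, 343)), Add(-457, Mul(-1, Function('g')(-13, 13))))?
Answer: Rational(-1332873, 62) ≈ -21498.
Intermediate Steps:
Function('y')(N, b) = Mul(3, Pow(N, -1)) (Function('y')(N, b) = Mul(Pow(Mul(2, N), -1), 6) = Mul(Mul(Rational(1, 2), Pow(N, -1)), 6) = Mul(3, Pow(N, -1)))
Function('g')(k, t) = Mul(Pow(Add(Rational(3, 5), k), -1), Add(-18, t)) (Function('g')(k, t) = Mul(Add(t, -18), Pow(Add(k, Mul(3, Pow(5, -1))), -1)) = Mul(Add(-18, t), Pow(Add(k, Mul(3, Rational(1, 5))), -1)) = Mul(Add(-18, t), Pow(Add(k, Rational(3, 5)), -1)) = Mul(Add(-18, t), Pow(Add(Rational(3, 5), k), -1)) = Mul(Pow(Add(Rational(3, 5), k), -1), Add(-18, t)))
Mul(Add(390, Mul(-1, 343)), Add(-457, Mul(-1, Function('g')(-13, 13)))) = Mul(Add(390, Mul(-1, 343)), Add(-457, Mul(-1, Mul(5, Pow(Add(3, Mul(5, -13)), -1), Add(-18, 13))))) = Mul(Add(390, -343), Add(-457, Mul(-1, Mul(5, Pow(Add(3, -65), -1), -5)))) = Mul(47, Add(-457, Mul(-1, Mul(5, Pow(-62, -1), -5)))) = Mul(47, Add(-457, Mul(-1, Mul(5, Rational(-1, 62), -5)))) = Mul(47, Add(-457, Mul(-1, Rational(25, 62)))) = Mul(47, Add(-457, Rational(-25, 62))) = Mul(47, Rational(-28359, 62)) = Rational(-1332873, 62)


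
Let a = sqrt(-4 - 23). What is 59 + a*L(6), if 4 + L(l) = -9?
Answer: 59 - 39*I*sqrt(3) ≈ 59.0 - 67.55*I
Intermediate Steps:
a = 3*I*sqrt(3) (a = sqrt(-27) = 3*I*sqrt(3) ≈ 5.1962*I)
L(l) = -13 (L(l) = -4 - 9 = -13)
59 + a*L(6) = 59 + (3*I*sqrt(3))*(-13) = 59 - 39*I*sqrt(3)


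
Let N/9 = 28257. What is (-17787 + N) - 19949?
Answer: 216577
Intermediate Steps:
N = 254313 (N = 9*28257 = 254313)
(-17787 + N) - 19949 = (-17787 + 254313) - 19949 = 236526 - 19949 = 216577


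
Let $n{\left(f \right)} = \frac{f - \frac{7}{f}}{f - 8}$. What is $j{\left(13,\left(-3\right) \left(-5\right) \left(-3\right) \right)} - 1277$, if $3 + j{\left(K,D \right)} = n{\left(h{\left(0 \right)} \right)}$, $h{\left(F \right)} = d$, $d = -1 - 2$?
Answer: $- \frac{42238}{33} \approx -1279.9$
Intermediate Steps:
$d = -3$ ($d = -1 - 2 = -3$)
$h{\left(F \right)} = -3$
$n{\left(f \right)} = \frac{f - \frac{7}{f}}{-8 + f}$
$j{\left(K,D \right)} = - \frac{97}{33}$ ($j{\left(K,D \right)} = -3 + \frac{-7 + \left(-3\right)^{2}}{\left(-3\right) \left(-8 - 3\right)} = -3 - \frac{-7 + 9}{3 \left(-11\right)} = -3 - \left(- \frac{1}{33}\right) 2 = -3 + \frac{2}{33} = - \frac{97}{33}$)
$j{\left(13,\left(-3\right) \left(-5\right) \left(-3\right) \right)} - 1277 = - \frac{97}{33} - 1277 = - \frac{42238}{33}$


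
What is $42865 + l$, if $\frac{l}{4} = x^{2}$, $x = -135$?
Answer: $115765$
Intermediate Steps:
$l = 72900$ ($l = 4 \left(-135\right)^{2} = 4 \cdot 18225 = 72900$)
$42865 + l = 42865 + 72900 = 115765$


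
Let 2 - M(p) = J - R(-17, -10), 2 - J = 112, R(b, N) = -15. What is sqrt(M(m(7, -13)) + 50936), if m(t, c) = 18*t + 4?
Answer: sqrt(51033) ≈ 225.90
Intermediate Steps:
J = -110 (J = 2 - 1*112 = 2 - 112 = -110)
m(t, c) = 4 + 18*t
M(p) = 97 (M(p) = 2 - (-110 - 1*(-15)) = 2 - (-110 + 15) = 2 - 1*(-95) = 2 + 95 = 97)
sqrt(M(m(7, -13)) + 50936) = sqrt(97 + 50936) = sqrt(51033)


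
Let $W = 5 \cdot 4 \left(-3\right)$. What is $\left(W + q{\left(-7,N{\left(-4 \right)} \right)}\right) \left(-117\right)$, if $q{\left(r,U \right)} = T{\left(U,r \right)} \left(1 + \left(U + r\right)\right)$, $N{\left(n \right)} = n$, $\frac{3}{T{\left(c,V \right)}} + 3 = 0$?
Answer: $5850$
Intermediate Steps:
$T{\left(c,V \right)} = -1$ ($T{\left(c,V \right)} = \frac{3}{-3 + 0} = \frac{3}{-3} = 3 \left(- \frac{1}{3}\right) = -1$)
$q{\left(r,U \right)} = -1 - U - r$ ($q{\left(r,U \right)} = - (1 + \left(U + r\right)) = - (1 + U + r) = -1 - U - r$)
$W = -60$ ($W = 20 \left(-3\right) = -60$)
$\left(W + q{\left(-7,N{\left(-4 \right)} \right)}\right) \left(-117\right) = \left(-60 - -10\right) \left(-117\right) = \left(-60 + \left(-1 + 4 + 7\right)\right) \left(-117\right) = \left(-60 + 10\right) \left(-117\right) = \left(-50\right) \left(-117\right) = 5850$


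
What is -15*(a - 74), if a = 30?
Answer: 660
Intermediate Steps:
-15*(a - 74) = -15*(30 - 74) = -15*(-44) = 660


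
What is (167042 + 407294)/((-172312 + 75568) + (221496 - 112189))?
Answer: 574336/12563 ≈ 45.716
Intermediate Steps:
(167042 + 407294)/((-172312 + 75568) + (221496 - 112189)) = 574336/(-96744 + 109307) = 574336/12563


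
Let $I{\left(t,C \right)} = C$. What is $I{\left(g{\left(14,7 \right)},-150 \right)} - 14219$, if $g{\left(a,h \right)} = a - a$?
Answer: $-14369$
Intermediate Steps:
$g{\left(a,h \right)} = 0$
$I{\left(g{\left(14,7 \right)},-150 \right)} - 14219 = -150 - 14219 = -14369$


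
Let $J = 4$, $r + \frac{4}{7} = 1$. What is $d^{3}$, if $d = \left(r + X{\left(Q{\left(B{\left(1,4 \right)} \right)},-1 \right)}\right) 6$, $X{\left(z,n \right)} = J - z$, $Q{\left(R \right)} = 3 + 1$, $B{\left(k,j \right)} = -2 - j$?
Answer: $\frac{5832}{343} \approx 17.003$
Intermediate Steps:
$r = \frac{3}{7}$ ($r = - \frac{4}{7} + 1 = \frac{3}{7} \approx 0.42857$)
$Q{\left(R \right)} = 4$
$X{\left(z,n \right)} = 4 - z$
$d = \frac{18}{7}$ ($d = \left(\frac{3}{7} + \left(4 - 4\right)\right) 6 = \left(\frac{3}{7} + 0\right) 6 = \frac{3}{7} \cdot 6 = \frac{18}{7} \approx 2.5714$)
$d^{3} = \left(\frac{18}{7}\right)^{3} = \frac{5832}{343}$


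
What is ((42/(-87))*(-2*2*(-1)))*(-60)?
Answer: 3360/29 ≈ 115.86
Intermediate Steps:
((42/(-87))*(-2*2*(-1)))*(-60) = ((42*(-1/87))*(-4*(-1)))*(-60) = -14/29*4*(-60) = -56/29*(-60) = 3360/29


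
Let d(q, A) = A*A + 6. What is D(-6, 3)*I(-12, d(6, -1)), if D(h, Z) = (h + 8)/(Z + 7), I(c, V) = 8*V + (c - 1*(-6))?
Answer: 10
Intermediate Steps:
d(q, A) = 6 + A**2 (d(q, A) = A**2 + 6 = 6 + A**2)
I(c, V) = 6 + c + 8*V (I(c, V) = 8*V + (c + 6) = 8*V + (6 + c) = 6 + c + 8*V)
D(h, Z) = (8 + h)/(7 + Z)
D(-6, 3)*I(-12, d(6, -1)) = ((8 - 6)/(7 + 3))*(6 - 12 + 8*(6 + (-1)**2)) = (2/10)*(6 - 12 + 8*(6 + 1)) = ((1/10)*2)*(6 - 12 + 8*7) = (6 - 12 + 56)/5 = (1/5)*50 = 10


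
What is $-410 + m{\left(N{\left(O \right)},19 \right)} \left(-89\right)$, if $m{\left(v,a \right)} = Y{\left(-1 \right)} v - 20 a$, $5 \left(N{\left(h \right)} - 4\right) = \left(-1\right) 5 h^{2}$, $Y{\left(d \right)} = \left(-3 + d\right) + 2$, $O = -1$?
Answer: $33944$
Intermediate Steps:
$Y{\left(d \right)} = -1 + d$
$N{\left(h \right)} = 4 - h^{2}$ ($N{\left(h \right)} = 4 + \frac{\left(-1\right) 5 h^{2}}{5} = 4 + \frac{\left(-5\right) h^{2}}{5} = 4 - h^{2}$)
$m{\left(v,a \right)} = - 20 a - 2 v$ ($m{\left(v,a \right)} = \left(-1 - 1\right) v - 20 a = - 2 v - 20 a = - 20 a - 2 v$)
$-410 + m{\left(N{\left(O \right)},19 \right)} \left(-89\right) = -410 + \left(\left(-20\right) 19 - 2 \left(4 - \left(-1\right)^{2}\right)\right) \left(-89\right) = -410 + \left(-380 - 2 \left(4 - 1\right)\right) \left(-89\right) = -410 + \left(-380 - 6\right) \left(-89\right) = -410 - -34354 = -410 + 34354 = 33944$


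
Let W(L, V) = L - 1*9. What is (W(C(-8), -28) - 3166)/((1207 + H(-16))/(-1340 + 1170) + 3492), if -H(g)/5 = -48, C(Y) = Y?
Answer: -541110/592193 ≈ -0.91374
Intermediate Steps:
H(g) = 240 (H(g) = -5*(-48) = 240)
W(L, V) = -9 + L (W(L, V) = L - 9 = -9 + L)
(W(C(-8), -28) - 3166)/((1207 + H(-16))/(-1340 + 1170) + 3492) = ((-9 - 8) - 3166)/((1207 + 240)/(-1340 + 1170) + 3492) = (-17 - 3166)/(1447/(-170) + 3492) = -3183/(1447*(-1/170) + 3492) = -3183/(-1447/170 + 3492) = -3183/592193/170 = -3183*170/592193 = -541110/592193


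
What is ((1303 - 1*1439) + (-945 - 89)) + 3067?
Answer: 1897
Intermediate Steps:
((1303 - 1*1439) + (-945 - 89)) + 3067 = ((1303 - 1439) - 1034) + 3067 = (-136 - 1034) + 3067 = -1170 + 3067 = 1897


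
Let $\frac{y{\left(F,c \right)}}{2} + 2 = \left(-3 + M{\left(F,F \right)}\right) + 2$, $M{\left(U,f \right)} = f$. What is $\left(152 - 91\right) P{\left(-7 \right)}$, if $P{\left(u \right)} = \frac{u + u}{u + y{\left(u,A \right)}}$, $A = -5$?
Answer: $\frac{854}{27} \approx 31.63$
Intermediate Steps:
$y{\left(F,c \right)} = -6 + 2 F$ ($y{\left(F,c \right)} = -4 + 2 \left(\left(-3 + F\right) + 2\right) = -4 + 2 \left(-1 + F\right) = -4 + \left(-2 + 2 F\right) = -6 + 2 F$)
$P{\left(u \right)} = \frac{2 u}{-6 + 3 u}$ ($P{\left(u \right)} = \frac{u + u}{u + \left(-6 + 2 u\right)} = \frac{2 u}{-6 + 3 u}$)
$\left(152 - 91\right) P{\left(-7 \right)} = \left(152 - 91\right) \frac{2}{3} \left(-7\right) \frac{1}{-2 - 7} = 61 \cdot \frac{2}{3} \left(-7\right) \frac{1}{-9} = 61 \cdot \frac{2}{3} \left(-7\right) \left(- \frac{1}{9}\right) = 61 \cdot \frac{14}{27} = \frac{854}{27}$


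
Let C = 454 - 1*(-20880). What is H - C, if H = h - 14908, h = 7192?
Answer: -29050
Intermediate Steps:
C = 21334 (C = 454 + 20880 = 21334)
H = -7716 (H = 7192 - 14908 = -7716)
H - C = -7716 - 1*21334 = -7716 - 21334 = -29050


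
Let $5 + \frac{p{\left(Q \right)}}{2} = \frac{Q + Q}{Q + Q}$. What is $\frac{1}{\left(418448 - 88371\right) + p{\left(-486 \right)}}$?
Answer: $\frac{1}{330069} \approx 3.0297 \cdot 10^{-6}$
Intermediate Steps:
$p{\left(Q \right)} = -8$ ($p{\left(Q \right)} = -10 + 2 \frac{Q + Q}{Q + Q} = -10 + 2 \frac{2 Q}{2 Q} = -10 + 2 \cdot 2 Q \frac{1}{2 Q} = -10 + 2 \cdot 1 = -10 + 2 = -8$)
$\frac{1}{\left(418448 - 88371\right) + p{\left(-486 \right)}} = \frac{1}{\left(418448 - 88371\right) - 8} = \frac{1}{330077 - 8} = \frac{1}{330069}$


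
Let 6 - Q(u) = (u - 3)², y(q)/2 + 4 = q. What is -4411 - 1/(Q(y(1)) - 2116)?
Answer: -9664500/2191 ≈ -4411.0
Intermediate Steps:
y(q) = -8 + 2*q
Q(u) = 6 - (-3 + u)² (Q(u) = 6 - (u - 3)² = 6 - (-3 + u)²)
-4411 - 1/(Q(y(1)) - 2116) = -4411 - 1/((6 - (-3 + (-8 + 2*1))²) - 2116) = -4411 - 1/((6 - (-3 + (-8 + 2))²) - 2116) = -4411 - 1/((6 - (-3 - 6)²) - 2116) = -4411 - 1/((6 - 1*(-9)²) - 2116) = -4411 - 1/((6 - 1*81) - 2116) = -4411 - 1/((6 - 81) - 2116) = -4411 - 1/(-75 - 2116) = -4411 - 1/(-2191) = -4411 - 1*(-1/2191) = -4411 + 1/2191 = -9664500/2191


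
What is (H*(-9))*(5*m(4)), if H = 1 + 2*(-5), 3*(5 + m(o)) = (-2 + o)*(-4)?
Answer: -3105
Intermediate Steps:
m(o) = -7/3 - 4*o/3 (m(o) = -5 + ((-2 + o)*(-4))/3 = -5 + (8 - 4*o)/3 = -5 + (8/3 - 4*o/3) = -7/3 - 4*o/3)
H = -9 (H = 1 - 10 = -9)
(H*(-9))*(5*m(4)) = (-9*(-9))*(5*(-7/3 - 4/3*4)) = 81*(5*(-7/3 - 16/3)) = 81*(5*(-23/3)) = 81*(-115/3) = -3105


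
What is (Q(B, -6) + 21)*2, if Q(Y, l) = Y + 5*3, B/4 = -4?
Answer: 40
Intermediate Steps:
B = -16 (B = 4*(-4) = -16)
Q(Y, l) = 15 + Y (Q(Y, l) = Y + 15 = 15 + Y)
(Q(B, -6) + 21)*2 = ((15 - 16) + 21)*2 = (-1 + 21)*2 = 20*2 = 40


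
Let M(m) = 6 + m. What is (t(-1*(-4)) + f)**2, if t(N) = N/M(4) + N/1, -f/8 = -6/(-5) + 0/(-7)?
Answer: 676/25 ≈ 27.040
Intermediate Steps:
f = -48/5 (f = -8*(-6/(-5) + 0/(-7)) = -8*(-6*(-1/5) + 0*(-1/7)) = -8*(6/5 + 0) = -8*6/5 = -48/5 ≈ -9.6000)
t(N) = 11*N/10 (t(N) = N/(6 + 4) + N/1 = N/10 + N*1 = N*(1/10) + N = N/10 + N = 11*N/10)
(t(-1*(-4)) + f)**2 = (11*(-1*(-4))/10 - 48/5)**2 = ((11/10)*4 - 48/5)**2 = (22/5 - 48/5)**2 = (-26/5)**2 = 676/25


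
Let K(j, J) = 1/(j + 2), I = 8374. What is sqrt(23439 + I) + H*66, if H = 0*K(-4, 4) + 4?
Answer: 264 + sqrt(31813) ≈ 442.36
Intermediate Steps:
K(j, J) = 1/(2 + j)
H = 4 (H = 0/(2 - 4) + 4 = 0/(-2) + 4 = 0*(-1/2) + 4 = 0 + 4 = 4)
sqrt(23439 + I) + H*66 = sqrt(23439 + 8374) + 4*66 = sqrt(31813) + 264 = 264 + sqrt(31813)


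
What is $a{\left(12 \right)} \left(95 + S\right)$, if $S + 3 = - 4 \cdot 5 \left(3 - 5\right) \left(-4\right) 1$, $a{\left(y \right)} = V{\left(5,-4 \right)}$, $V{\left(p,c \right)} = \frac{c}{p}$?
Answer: $\frac{272}{5} \approx 54.4$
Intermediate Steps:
$a{\left(y \right)} = - \frac{4}{5}$
$S = -163$ ($S = -3 + - 4 \cdot 5 \left(3 - 5\right) \left(-4\right) 1 = -3 + - 4 \cdot 5 \left(-2\right) \left(-4\right) 1 = -3 + - 4 \left(\left(-10\right) \left(-4\right)\right) 1 = -3 + \left(-4\right) 40 \cdot 1 = -3 - 160 = -163$)
$a{\left(12 \right)} \left(95 + S\right) = - \frac{4 \left(95 - 163\right)}{5} = \left(- \frac{4}{5}\right) \left(-68\right) = \frac{272}{5}$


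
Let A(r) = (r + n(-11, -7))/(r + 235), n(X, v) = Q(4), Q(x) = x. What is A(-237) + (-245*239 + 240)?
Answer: -116397/2 ≈ -58199.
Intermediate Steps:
n(X, v) = 4
A(r) = (4 + r)/(235 + r) (A(r) = (r + 4)/(r + 235) = (4 + r)/(235 + r))
A(-237) + (-245*239 + 240) = (4 - 237)/(235 - 237) + (-245*239 + 240) = -233/(-2) + (-58555 + 240) = -½*(-233) - 58315 = 233/2 - 58315 = -116397/2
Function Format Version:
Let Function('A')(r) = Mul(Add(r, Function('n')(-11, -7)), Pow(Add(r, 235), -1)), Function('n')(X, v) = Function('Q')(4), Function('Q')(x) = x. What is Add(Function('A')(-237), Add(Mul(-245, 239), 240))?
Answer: Rational(-116397, 2) ≈ -58199.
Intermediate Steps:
Function('n')(X, v) = 4
Function('A')(r) = Mul(Pow(Add(235, r), -1), Add(4, r)) (Function('A')(r) = Mul(Add(r, 4), Pow(Add(r, 235), -1)) = Mul(Add(4, r), Pow(Add(235, r), -1)) = Mul(Pow(Add(235, r), -1), Add(4, r)))
Add(Function('A')(-237), Add(Mul(-245, 239), 240)) = Add(Mul(Pow(Add(235, -237), -1), Add(4, -237)), Add(Mul(-245, 239), 240)) = Add(Mul(Pow(-2, -1), -233), Add(-58555, 240)) = Add(Mul(Rational(-1, 2), -233), -58315) = Add(Rational(233, 2), -58315) = Rational(-116397, 2)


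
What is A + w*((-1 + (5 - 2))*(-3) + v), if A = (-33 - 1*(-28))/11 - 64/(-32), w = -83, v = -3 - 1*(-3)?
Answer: 5495/11 ≈ 499.55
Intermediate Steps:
v = 0 (v = -3 + 3 = 0)
A = 17/11 (A = (-33 + 28)*(1/11) - 64*(-1/32) = -5*1/11 + 2 = -5/11 + 2 = 17/11 ≈ 1.5455)
A + w*((-1 + (5 - 2))*(-3) + v) = 17/11 - 83*((-1 + (5 - 2))*(-3) + 0) = 17/11 - 83*((-1 + 3)*(-3) + 0) = 17/11 - 83*(2*(-3) + 0) = 17/11 - 83*(-6 + 0) = 17/11 - 83*(-6) = 17/11 + 498 = 5495/11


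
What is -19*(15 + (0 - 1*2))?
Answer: -247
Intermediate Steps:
-19*(15 + (0 - 1*2)) = -19*(15 + (0 - 2)) = -19*(15 - 2) = -19*13 = -247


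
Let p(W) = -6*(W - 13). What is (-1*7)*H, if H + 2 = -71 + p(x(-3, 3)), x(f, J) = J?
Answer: 91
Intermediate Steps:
p(W) = 78 - 6*W (p(W) = -6*(-13 + W) = 78 - 6*W)
H = -13 (H = -2 + (-71 + (78 - 6*3)) = -2 + (-71 + (78 - 18)) = -2 + (-71 + 60) = -2 - 11 = -13)
(-1*7)*H = -1*7*(-13) = -7*(-13) = 91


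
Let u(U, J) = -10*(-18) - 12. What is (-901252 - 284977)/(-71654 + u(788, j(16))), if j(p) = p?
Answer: 1186229/71486 ≈ 16.594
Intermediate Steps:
u(U, J) = 168 (u(U, J) = 180 - 12 = 168)
(-901252 - 284977)/(-71654 + u(788, j(16))) = (-901252 - 284977)/(-71654 + 168) = -1186229/(-71486) = -1186229*(-1/71486) = 1186229/71486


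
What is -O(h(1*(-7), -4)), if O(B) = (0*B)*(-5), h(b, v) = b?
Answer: 0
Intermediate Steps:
O(B) = 0 (O(B) = 0*(-5) = 0)
-O(h(1*(-7), -4)) = -1*0 = 0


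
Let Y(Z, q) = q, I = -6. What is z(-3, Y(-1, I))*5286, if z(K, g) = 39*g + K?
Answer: -1252782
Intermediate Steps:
z(K, g) = K + 39*g
z(-3, Y(-1, I))*5286 = (-3 + 39*(-6))*5286 = (-3 - 234)*5286 = -237*5286 = -1252782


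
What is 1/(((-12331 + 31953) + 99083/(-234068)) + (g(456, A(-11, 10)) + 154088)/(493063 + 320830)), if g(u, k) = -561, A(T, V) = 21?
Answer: 190506306724/3738070043336045 ≈ 5.0964e-5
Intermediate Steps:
1/(((-12331 + 31953) + 99083/(-234068)) + (g(456, A(-11, 10)) + 154088)/(493063 + 320830)) = 1/(((-12331 + 31953) + 99083/(-234068)) + (-561 + 154088)/(493063 + 320830)) = 1/((19622 + 99083*(-1/234068)) + 153527/813893) = 1/((19622 - 99083/234068) + 153527*(1/813893)) = 1/(4592783213/234068 + 153527/813893) = 1/(3738070043336045/190506306724) = 190506306724/3738070043336045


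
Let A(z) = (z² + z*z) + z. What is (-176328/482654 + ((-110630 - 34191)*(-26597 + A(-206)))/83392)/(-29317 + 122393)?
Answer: -2029473461263511/1873130410441984 ≈ -1.0835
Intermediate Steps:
A(z) = z + 2*z² (A(z) = (z² + z²) + z = 2*z² + z = z + 2*z²)
(-176328/482654 + ((-110630 - 34191)*(-26597 + A(-206)))/83392)/(-29317 + 122393) = (-176328/482654 + ((-110630 - 34191)*(-26597 - 206*(1 + 2*(-206))))/83392)/(-29317 + 122393) = (-176328*1/482654 - 144821*(-26597 - 206*(1 - 412))*(1/83392))/93076 = (-88164/241327 - 144821*(-26597 - 206*(-411))*(1/83392))*(1/93076) = (-88164/241327 - 144821*(-26597 + 84666)*(1/83392))*(1/93076) = (-88164/241327 - 144821*58069*(1/83392))*(1/93076) = (-88164/241327 - 8409610649*1/83392)*(1/93076) = (-88164/241327 - 8409610649/83392)*(1/93076) = -2029473461263511/20124741184*1/93076 = -2029473461263511/1873130410441984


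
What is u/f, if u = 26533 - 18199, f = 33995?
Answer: 8334/33995 ≈ 0.24515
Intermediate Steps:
u = 8334
u/f = 8334/33995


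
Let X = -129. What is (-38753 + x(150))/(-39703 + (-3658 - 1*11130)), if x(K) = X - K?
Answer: 39032/54491 ≈ 0.71630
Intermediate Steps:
x(K) = -129 - K
(-38753 + x(150))/(-39703 + (-3658 - 1*11130)) = (-38753 + (-129 - 1*150))/(-39703 + (-3658 - 1*11130)) = (-38753 + (-129 - 150))/(-39703 + (-3658 - 11130)) = (-38753 - 279)/(-39703 - 14788) = -39032/(-54491) = -39032*(-1/54491) = 39032/54491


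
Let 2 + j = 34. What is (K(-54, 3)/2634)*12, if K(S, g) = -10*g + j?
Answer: 4/439 ≈ 0.0091116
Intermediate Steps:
j = 32 (j = -2 + 34 = 32)
K(S, g) = 32 - 10*g (K(S, g) = -10*g + 32 = 32 - 10*g)
(K(-54, 3)/2634)*12 = ((32 - 10*3)/2634)*12 = ((32 - 30)*(1/2634))*12 = (2*(1/2634))*12 = (1/1317)*12 = 4/439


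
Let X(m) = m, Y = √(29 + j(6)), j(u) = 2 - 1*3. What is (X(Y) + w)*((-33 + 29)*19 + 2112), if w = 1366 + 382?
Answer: 3558928 + 4072*√7 ≈ 3.5697e+6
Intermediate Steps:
j(u) = -1 (j(u) = 2 - 3 = -1)
Y = 2*√7 (Y = √(29 - 1) = √28 = 2*√7 ≈ 5.2915)
w = 1748
(X(Y) + w)*((-33 + 29)*19 + 2112) = (2*√7 + 1748)*((-33 + 29)*19 + 2112) = (1748 + 2*√7)*(-4*19 + 2112) = (1748 + 2*√7)*(-76 + 2112) = (1748 + 2*√7)*2036 = 3558928 + 4072*√7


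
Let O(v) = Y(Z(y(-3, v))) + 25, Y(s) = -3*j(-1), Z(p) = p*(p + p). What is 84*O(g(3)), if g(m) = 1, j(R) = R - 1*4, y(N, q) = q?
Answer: 3360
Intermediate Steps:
j(R) = -4 + R (j(R) = R - 4 = -4 + R)
Z(p) = 2*p**2 (Z(p) = p*(2*p) = 2*p**2)
Y(s) = 15 (Y(s) = -3*(-4 - 1) = -3*(-5) = 15)
O(v) = 40 (O(v) = 15 + 25 = 40)
84*O(g(3)) = 84*40 = 3360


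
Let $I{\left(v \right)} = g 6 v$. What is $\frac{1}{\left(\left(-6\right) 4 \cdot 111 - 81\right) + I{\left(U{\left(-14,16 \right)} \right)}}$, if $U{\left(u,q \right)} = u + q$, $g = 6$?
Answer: $- \frac{1}{2673} \approx -0.00037411$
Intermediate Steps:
$U{\left(u,q \right)} = q + u$
$I{\left(v \right)} = 36 v$ ($I{\left(v \right)} = 6 \cdot 6 v = 36 v$)
$\frac{1}{\left(\left(-6\right) 4 \cdot 111 - 81\right) + I{\left(U{\left(-14,16 \right)} \right)}} = \frac{1}{\left(\left(-6\right) 4 \cdot 111 - 81\right) + 36 \left(16 - 14\right)} = \frac{1}{\left(\left(-24\right) 111 - 81\right) + 36 \cdot 2} = \frac{1}{\left(-2664 - 81\right) + 72} = \frac{1}{-2745 + 72} = \frac{1}{-2673} = - \frac{1}{2673}$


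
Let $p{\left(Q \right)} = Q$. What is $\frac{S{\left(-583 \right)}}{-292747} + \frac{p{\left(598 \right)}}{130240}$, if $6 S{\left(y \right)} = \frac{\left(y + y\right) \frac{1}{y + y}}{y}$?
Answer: $\frac{13917488087}{3031125857760} \approx 0.0045915$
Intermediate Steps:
$S{\left(y \right)} = \frac{1}{6 y}$ ($S{\left(y \right)} = \frac{\frac{y + y}{y + y} \frac{1}{y}}{6} = \frac{\frac{2 y}{2 y} \frac{1}{y}}{6} = \frac{2 y \frac{1}{2 y} \frac{1}{y}}{6} = \frac{1 \frac{1}{y}}{6} = \frac{1}{6 y}$)
$\frac{S{\left(-583 \right)}}{-292747} + \frac{p{\left(598 \right)}}{130240} = \frac{\frac{1}{6} \frac{1}{-583}}{-292747} + \frac{598}{130240} = \frac{1}{6} \left(- \frac{1}{583}\right) \left(- \frac{1}{292747}\right) + 598 \cdot \frac{1}{130240} = \left(- \frac{1}{3498}\right) \left(- \frac{1}{292747}\right) + \frac{299}{65120} = \frac{1}{1024029006} + \frac{299}{65120} = \frac{13917488087}{3031125857760}$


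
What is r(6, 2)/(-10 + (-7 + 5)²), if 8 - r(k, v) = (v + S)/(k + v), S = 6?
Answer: -7/6 ≈ -1.1667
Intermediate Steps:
r(k, v) = 8 - (6 + v)/(k + v) (r(k, v) = 8 - (v + 6)/(k + v) = 8 - (6 + v)/(k + v))
r(6, 2)/(-10 + (-7 + 5)²) = ((-6 + 7*2 + 8*6)/(6 + 2))/(-10 + (-7 + 5)²) = ((-6 + 14 + 48)/8)/(-10 + (-2)²) = ((⅛)*56)/(-10 + 4) = 7/(-6) = -⅙*7 = -7/6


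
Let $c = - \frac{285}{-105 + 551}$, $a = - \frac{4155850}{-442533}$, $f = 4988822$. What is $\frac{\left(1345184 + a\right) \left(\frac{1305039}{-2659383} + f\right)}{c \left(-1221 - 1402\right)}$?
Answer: $\frac{167735429477218359359956564}{41893862789140245} \approx 4.0038 \cdot 10^{9}$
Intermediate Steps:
$a = \frac{4155850}{442533}$ ($a = \left(-4155850\right) \left(- \frac{1}{442533}\right) = \frac{4155850}{442533} \approx 9.3911$)
$c = - \frac{285}{446} \approx -0.63901$
$\frac{\left(1345184 + a\right) \left(\frac{1305039}{-2659383} + f\right)}{c \left(-1221 - 1402\right)} = \frac{\left(1345184 + \frac{4155850}{442533}\right) \left(\frac{1305039}{-2659383} + 4988822\right)}{\left(- \frac{285}{446}\right) \left(-1221 - 1402\right)} = \frac{\frac{595292466922}{442533} \left(1305039 \left(- \frac{1}{2659383}\right) + 4988822\right)}{\left(- \frac{285}{446}\right) \left(-2623\right)} = \frac{\frac{595292466922}{442533} \left(- \frac{435013}{886461} + 4988822\right)}{\frac{747555}{446}} = \frac{595292466922}{442533} \cdot \frac{4422395703929}{886461} \cdot \frac{446}{747555} = \frac{376088406899592733990934}{56041177959} \cdot \frac{446}{747555} = \frac{167735429477218359359956564}{41893862789140245}$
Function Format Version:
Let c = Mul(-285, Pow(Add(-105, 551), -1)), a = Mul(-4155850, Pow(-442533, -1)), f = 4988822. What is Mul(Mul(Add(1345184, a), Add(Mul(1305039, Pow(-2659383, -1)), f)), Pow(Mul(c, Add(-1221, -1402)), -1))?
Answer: Rational(167735429477218359359956564, 41893862789140245) ≈ 4.0038e+9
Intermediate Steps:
a = Rational(4155850, 442533) (a = Mul(-4155850, Rational(-1, 442533)) = Rational(4155850, 442533) ≈ 9.3911)
c = Rational(-285, 446) (c = Mul(-285, Pow(446, -1)) = Mul(-285, Rational(1, 446)) = Rational(-285, 446) ≈ -0.63901)
Mul(Mul(Add(1345184, a), Add(Mul(1305039, Pow(-2659383, -1)), f)), Pow(Mul(c, Add(-1221, -1402)), -1)) = Mul(Mul(Add(1345184, Rational(4155850, 442533)), Add(Mul(1305039, Pow(-2659383, -1)), 4988822)), Pow(Mul(Rational(-285, 446), Add(-1221, -1402)), -1)) = Mul(Mul(Rational(595292466922, 442533), Add(Mul(1305039, Rational(-1, 2659383)), 4988822)), Pow(Mul(Rational(-285, 446), -2623), -1)) = Mul(Mul(Rational(595292466922, 442533), Add(Rational(-435013, 886461), 4988822)), Pow(Rational(747555, 446), -1)) = Mul(Mul(Rational(595292466922, 442533), Rational(4422395703929, 886461)), Rational(446, 747555)) = Mul(Rational(376088406899592733990934, 56041177959), Rational(446, 747555)) = Rational(167735429477218359359956564, 41893862789140245)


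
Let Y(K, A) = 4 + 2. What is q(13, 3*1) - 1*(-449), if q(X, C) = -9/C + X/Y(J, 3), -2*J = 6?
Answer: 2689/6 ≈ 448.17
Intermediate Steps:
J = -3 (J = -1/2*6 = -3)
Y(K, A) = 6
q(X, C) = -9/C + X/6
q(13, 3*1) - 1*(-449) = (-9/(3*1) + (1/6)*13) - 1*(-449) = (-9/3 + 13/6) + 449 = (-9*1/3 + 13/6) + 449 = (-3 + 13/6) + 449 = -5/6 + 449 = 2689/6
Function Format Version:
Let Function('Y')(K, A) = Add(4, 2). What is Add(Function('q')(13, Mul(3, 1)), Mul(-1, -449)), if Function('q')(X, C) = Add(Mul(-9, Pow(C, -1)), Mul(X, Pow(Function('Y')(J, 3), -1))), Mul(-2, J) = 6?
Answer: Rational(2689, 6) ≈ 448.17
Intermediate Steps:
J = -3 (J = Mul(Rational(-1, 2), 6) = -3)
Function('Y')(K, A) = 6
Function('q')(X, C) = Add(Mul(-9, Pow(C, -1)), Mul(Rational(1, 6), X)) (Function('q')(X, C) = Add(Mul(-9, Pow(C, -1)), Mul(X, Pow(6, -1))) = Add(Mul(-9, Pow(C, -1)), Mul(X, Rational(1, 6))) = Add(Mul(-9, Pow(C, -1)), Mul(Rational(1, 6), X)))
Add(Function('q')(13, Mul(3, 1)), Mul(-1, -449)) = Add(Add(Mul(-9, Pow(Mul(3, 1), -1)), Mul(Rational(1, 6), 13)), Mul(-1, -449)) = Add(Add(Mul(-9, Pow(3, -1)), Rational(13, 6)), 449) = Add(Add(Mul(-9, Rational(1, 3)), Rational(13, 6)), 449) = Add(Add(-3, Rational(13, 6)), 449) = Add(Rational(-5, 6), 449) = Rational(2689, 6)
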